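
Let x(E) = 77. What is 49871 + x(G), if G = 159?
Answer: 49948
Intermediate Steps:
49871 + x(G) = 49871 + 77 = 49948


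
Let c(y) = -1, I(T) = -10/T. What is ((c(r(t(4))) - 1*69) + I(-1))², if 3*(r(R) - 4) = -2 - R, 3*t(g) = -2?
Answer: 3600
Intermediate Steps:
t(g) = -⅔ (t(g) = (⅓)*(-2) = -⅔)
r(R) = 10/3 - R/3 (r(R) = 4 + (-2 - R)/3 = 4 + (-⅔ - R/3) = 10/3 - R/3)
((c(r(t(4))) - 1*69) + I(-1))² = ((-1 - 1*69) - 10/(-1))² = ((-1 - 69) - 10*(-1))² = (-70 + 10)² = (-60)² = 3600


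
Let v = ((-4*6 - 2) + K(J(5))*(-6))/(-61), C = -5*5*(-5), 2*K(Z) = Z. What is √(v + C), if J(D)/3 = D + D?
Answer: √472201/61 ≈ 11.265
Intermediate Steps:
J(D) = 6*D (J(D) = 3*(D + D) = 3*(2*D) = 6*D)
K(Z) = Z/2
C = 125 (C = -25*(-5) = 125)
v = 116/61 (v = ((-4*6 - 2) + ((6*5)/2)*(-6))/(-61) = ((-24 - 2) + ((½)*30)*(-6))*(-1/61) = (-26 + 15*(-6))*(-1/61) = (-26 - 90)*(-1/61) = -116*(-1/61) = 116/61 ≈ 1.9016)
√(v + C) = √(116/61 + 125) = √(7741/61) = √472201/61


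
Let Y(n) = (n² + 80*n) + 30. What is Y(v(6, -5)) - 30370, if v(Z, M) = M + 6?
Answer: -30259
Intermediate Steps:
v(Z, M) = 6 + M
Y(n) = 30 + n² + 80*n
Y(v(6, -5)) - 30370 = (30 + (6 - 5)² + 80*(6 - 5)) - 30370 = (30 + 1² + 80*1) - 30370 = (30 + 1 + 80) - 30370 = 111 - 30370 = -30259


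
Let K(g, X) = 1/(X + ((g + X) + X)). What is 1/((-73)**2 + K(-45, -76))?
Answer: 273/1454816 ≈ 0.00018765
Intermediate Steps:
K(g, X) = 1/(g + 3*X) (K(g, X) = 1/(X + ((X + g) + X)) = 1/(X + (g + 2*X)) = 1/(g + 3*X))
1/((-73)**2 + K(-45, -76)) = 1/((-73)**2 + 1/(-45 + 3*(-76))) = 1/(5329 + 1/(-45 - 228)) = 1/(5329 + 1/(-273)) = 1/(5329 - 1/273) = 1/(1454816/273) = 273/1454816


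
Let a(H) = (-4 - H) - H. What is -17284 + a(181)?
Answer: -17650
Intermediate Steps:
a(H) = -4 - 2*H
-17284 + a(181) = -17284 + (-4 - 2*181) = -17284 + (-4 - 362) = -17284 - 366 = -17650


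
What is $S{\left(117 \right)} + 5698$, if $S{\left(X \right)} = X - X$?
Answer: $5698$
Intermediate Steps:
$S{\left(X \right)} = 0$
$S{\left(117 \right)} + 5698 = 0 + 5698 = 5698$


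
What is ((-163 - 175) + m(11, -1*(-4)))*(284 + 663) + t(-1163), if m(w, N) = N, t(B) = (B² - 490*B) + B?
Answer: 1604978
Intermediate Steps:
t(B) = B² - 489*B
((-163 - 175) + m(11, -1*(-4)))*(284 + 663) + t(-1163) = ((-163 - 175) - 1*(-4))*(284 + 663) - 1163*(-489 - 1163) = (-338 + 4)*947 - 1163*(-1652) = -334*947 + 1921276 = -316298 + 1921276 = 1604978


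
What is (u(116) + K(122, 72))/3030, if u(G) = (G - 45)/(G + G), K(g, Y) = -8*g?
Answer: -226361/702960 ≈ -0.32201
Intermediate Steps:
u(G) = (-45 + G)/(2*G) (u(G) = (-45 + G)/((2*G)) = (-45 + G)*(1/(2*G)) = (-45 + G)/(2*G))
(u(116) + K(122, 72))/3030 = ((1/2)*(-45 + 116)/116 - 8*122)/3030 = ((1/2)*(1/116)*71 - 976)*(1/3030) = (71/232 - 976)*(1/3030) = -226361/232*1/3030 = -226361/702960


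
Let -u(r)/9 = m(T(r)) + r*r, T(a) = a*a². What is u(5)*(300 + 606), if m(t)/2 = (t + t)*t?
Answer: -509828850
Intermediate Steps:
T(a) = a³
m(t) = 4*t² (m(t) = 2*((t + t)*t) = 2*((2*t)*t) = 2*(2*t²) = 4*t²)
u(r) = -36*r⁶ - 9*r² (u(r) = -9*(4*(r³)² + r*r) = -9*(4*r⁶ + r²) = -9*(r² + 4*r⁶) = -36*r⁶ - 9*r²)
u(5)*(300 + 606) = (5²*(-9 - 36*5⁴))*(300 + 606) = (25*(-9 - 36*625))*906 = (25*(-9 - 22500))*906 = (25*(-22509))*906 = -562725*906 = -509828850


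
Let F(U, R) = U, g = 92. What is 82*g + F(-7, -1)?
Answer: 7537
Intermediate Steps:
82*g + F(-7, -1) = 82*92 - 7 = 7544 - 7 = 7537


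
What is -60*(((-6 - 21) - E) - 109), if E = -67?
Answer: 4140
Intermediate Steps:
-60*(((-6 - 21) - E) - 109) = -60*(((-6 - 21) - 1*(-67)) - 109) = -60*((-27 + 67) - 109) = -60*(40 - 109) = -60*(-69) = 4140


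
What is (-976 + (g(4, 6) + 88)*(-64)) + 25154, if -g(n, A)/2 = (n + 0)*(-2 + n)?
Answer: 19570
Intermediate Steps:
g(n, A) = -2*n*(-2 + n) (g(n, A) = -2*(n + 0)*(-2 + n) = -2*n*(-2 + n))
(-976 + (g(4, 6) + 88)*(-64)) + 25154 = (-976 + (2*4*(2 - 1*4) + 88)*(-64)) + 25154 = (-976 + (2*4*(2 - 4) + 88)*(-64)) + 25154 = (-976 + (2*4*(-2) + 88)*(-64)) + 25154 = (-976 + (-16 + 88)*(-64)) + 25154 = (-976 + 72*(-64)) + 25154 = (-976 - 4608) + 25154 = -5584 + 25154 = 19570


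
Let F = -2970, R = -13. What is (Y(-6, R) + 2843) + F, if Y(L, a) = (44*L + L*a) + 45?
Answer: -268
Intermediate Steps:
Y(L, a) = 45 + 44*L + L*a
(Y(-6, R) + 2843) + F = ((45 + 44*(-6) - 6*(-13)) + 2843) - 2970 = ((45 - 264 + 78) + 2843) - 2970 = (-141 + 2843) - 2970 = 2702 - 2970 = -268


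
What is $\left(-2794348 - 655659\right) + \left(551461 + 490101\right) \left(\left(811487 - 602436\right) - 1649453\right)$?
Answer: $-1500271437931$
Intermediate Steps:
$\left(-2794348 - 655659\right) + \left(551461 + 490101\right) \left(\left(811487 - 602436\right) - 1649453\right) = -3450007 + 1041562 \left(209051 - 1649453\right) = -3450007 + 1041562 \left(-1440402\right) = -3450007 - 1500267987924 = -1500271437931$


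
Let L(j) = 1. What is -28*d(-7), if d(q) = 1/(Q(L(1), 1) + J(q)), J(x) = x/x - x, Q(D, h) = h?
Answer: -28/9 ≈ -3.1111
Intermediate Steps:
J(x) = 1 - x
d(q) = 1/(2 - q) (d(q) = 1/(1 + (1 - q)) = 1/(2 - q))
-28*d(-7) = -(-28)/(-2 - 7) = -(-28)/(-9) = -(-28)*(-1)/9 = -28*⅑ = -28/9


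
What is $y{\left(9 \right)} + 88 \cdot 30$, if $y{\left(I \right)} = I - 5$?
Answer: $2644$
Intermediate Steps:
$y{\left(I \right)} = -5 + I$
$y{\left(9 \right)} + 88 \cdot 30 = \left(-5 + 9\right) + 88 \cdot 30 = 4 + 2640 = 2644$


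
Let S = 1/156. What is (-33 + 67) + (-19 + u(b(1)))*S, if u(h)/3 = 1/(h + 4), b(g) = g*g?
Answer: 6607/195 ≈ 33.882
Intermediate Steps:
b(g) = g²
S = 1/156 ≈ 0.0064103
u(h) = 3/(4 + h) (u(h) = 3/(h + 4) = 3/(4 + h))
(-33 + 67) + (-19 + u(b(1)))*S = (-33 + 67) + (-19 + 3/(4 + 1²))*(1/156) = 34 + (-19 + 3/(4 + 1))*(1/156) = 34 + (-19 + 3/5)*(1/156) = 34 + (-19 + 3*(⅕))*(1/156) = 34 + (-19 + ⅗)*(1/156) = 34 - 92/5*1/156 = 34 - 23/195 = 6607/195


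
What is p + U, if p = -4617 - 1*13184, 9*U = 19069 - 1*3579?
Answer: -144719/9 ≈ -16080.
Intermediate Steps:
U = 15490/9 (U = (19069 - 1*3579)/9 = (19069 - 3579)/9 = (1/9)*15490 = 15490/9 ≈ 1721.1)
p = -17801 (p = -4617 - 13184 = -17801)
p + U = -17801 + 15490/9 = -144719/9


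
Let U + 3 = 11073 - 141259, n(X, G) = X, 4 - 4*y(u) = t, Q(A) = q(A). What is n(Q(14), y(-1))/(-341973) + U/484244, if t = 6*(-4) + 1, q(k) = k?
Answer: -44527902313/165598373412 ≈ -0.26889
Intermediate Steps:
Q(A) = A
t = -23 (t = -24 + 1 = -23)
y(u) = 27/4 (y(u) = 1 - ¼*(-23) = 1 + 23/4 = 27/4)
U = -130189 (U = -3 + (11073 - 141259) = -3 - 130186 = -130189)
n(Q(14), y(-1))/(-341973) + U/484244 = 14/(-341973) - 130189/484244 = 14*(-1/341973) - 130189*1/484244 = -14/341973 - 130189/484244 = -44527902313/165598373412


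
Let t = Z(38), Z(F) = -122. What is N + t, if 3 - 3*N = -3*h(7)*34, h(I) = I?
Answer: 117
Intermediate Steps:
t = -122
N = 239 (N = 1 - (-3*7)*34/3 = 1 - (-7)*34 = 1 - 1/3*(-714) = 1 + 238 = 239)
N + t = 239 - 122 = 117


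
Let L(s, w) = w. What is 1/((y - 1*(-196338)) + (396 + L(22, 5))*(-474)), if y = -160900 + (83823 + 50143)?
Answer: -1/20670 ≈ -4.8379e-5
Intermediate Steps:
y = -26934 (y = -160900 + 133966 = -26934)
1/((y - 1*(-196338)) + (396 + L(22, 5))*(-474)) = 1/((-26934 - 1*(-196338)) + (396 + 5)*(-474)) = 1/((-26934 + 196338) + 401*(-474)) = 1/(169404 - 190074) = 1/(-20670) = -1/20670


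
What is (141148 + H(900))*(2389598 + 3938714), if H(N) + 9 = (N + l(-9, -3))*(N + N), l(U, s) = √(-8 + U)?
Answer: 11145037067368 + 11390961600*I*√17 ≈ 1.1145e+13 + 4.6966e+10*I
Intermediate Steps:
H(N) = -9 + 2*N*(N + I*√17) (H(N) = -9 + (N + √(-8 - 9))*(N + N) = -9 + (N + √(-17))*(2*N) = -9 + (N + I*√17)*(2*N) = -9 + 2*N*(N + I*√17))
(141148 + H(900))*(2389598 + 3938714) = (141148 + (-9 + 2*900² + 2*I*900*√17))*(2389598 + 3938714) = (141148 + (-9 + 2*810000 + 1800*I*√17))*6328312 = (141148 + (-9 + 1620000 + 1800*I*√17))*6328312 = (141148 + (1619991 + 1800*I*√17))*6328312 = (1761139 + 1800*I*√17)*6328312 = 11145037067368 + 11390961600*I*√17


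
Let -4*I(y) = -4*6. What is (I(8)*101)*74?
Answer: 44844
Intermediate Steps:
I(y) = 6 (I(y) = -(-1)*6 = -¼*(-24) = 6)
(I(8)*101)*74 = (6*101)*74 = 606*74 = 44844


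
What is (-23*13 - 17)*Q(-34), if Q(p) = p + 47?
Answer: -4108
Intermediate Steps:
Q(p) = 47 + p
(-23*13 - 17)*Q(-34) = (-23*13 - 17)*(47 - 34) = (-299 - 17)*13 = -316*13 = -4108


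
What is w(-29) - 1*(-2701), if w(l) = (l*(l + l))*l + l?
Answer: -46106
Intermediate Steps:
w(l) = l + 2*l³ (w(l) = (l*(2*l))*l + l = (2*l²)*l + l = 2*l³ + l = l + 2*l³)
w(-29) - 1*(-2701) = (-29 + 2*(-29)³) - 1*(-2701) = (-29 + 2*(-24389)) + 2701 = (-29 - 48778) + 2701 = -48807 + 2701 = -46106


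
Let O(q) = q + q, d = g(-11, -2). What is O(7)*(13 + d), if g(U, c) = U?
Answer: 28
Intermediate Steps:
d = -11
O(q) = 2*q
O(7)*(13 + d) = (2*7)*(13 - 11) = 14*2 = 28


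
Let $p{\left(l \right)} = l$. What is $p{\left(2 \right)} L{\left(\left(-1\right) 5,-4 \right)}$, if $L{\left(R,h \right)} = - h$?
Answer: $8$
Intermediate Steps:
$p{\left(2 \right)} L{\left(\left(-1\right) 5,-4 \right)} = 2 \left(\left(-1\right) \left(-4\right)\right) = 2 \cdot 4 = 8$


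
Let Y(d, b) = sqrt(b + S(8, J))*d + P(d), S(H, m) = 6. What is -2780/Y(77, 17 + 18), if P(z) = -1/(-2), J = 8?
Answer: 1112/194471 - 171248*sqrt(41)/194471 ≈ -5.6328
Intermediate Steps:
P(z) = 1/2 (P(z) = -1*(-1/2) = 1/2)
Y(d, b) = 1/2 + d*sqrt(6 + b) (Y(d, b) = sqrt(b + 6)*d + 1/2 = sqrt(6 + b)*d + 1/2 = d*sqrt(6 + b) + 1/2 = 1/2 + d*sqrt(6 + b))
-2780/Y(77, 17 + 18) = -2780/(1/2 + 77*sqrt(6 + (17 + 18))) = -2780/(1/2 + 77*sqrt(6 + 35)) = -2780/(1/2 + 77*sqrt(41))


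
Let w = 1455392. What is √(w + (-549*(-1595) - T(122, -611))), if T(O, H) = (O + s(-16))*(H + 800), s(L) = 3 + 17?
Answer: √2304209 ≈ 1518.0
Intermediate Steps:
s(L) = 20
T(O, H) = (20 + O)*(800 + H) (T(O, H) = (O + 20)*(H + 800) = (20 + O)*(800 + H))
√(w + (-549*(-1595) - T(122, -611))) = √(1455392 + (-549*(-1595) - (16000 + 20*(-611) + 800*122 - 611*122))) = √(1455392 + (875655 - (16000 - 12220 + 97600 - 74542))) = √(1455392 + (875655 - 1*26838)) = √(1455392 + (875655 - 26838)) = √(1455392 + 848817) = √2304209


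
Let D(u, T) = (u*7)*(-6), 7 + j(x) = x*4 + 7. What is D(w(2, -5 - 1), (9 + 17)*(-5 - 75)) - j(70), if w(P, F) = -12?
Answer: 224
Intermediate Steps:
j(x) = 4*x (j(x) = -7 + (x*4 + 7) = -7 + (4*x + 7) = -7 + (7 + 4*x) = 4*x)
D(u, T) = -42*u (D(u, T) = (7*u)*(-6) = -42*u)
D(w(2, -5 - 1), (9 + 17)*(-5 - 75)) - j(70) = -42*(-12) - 4*70 = 504 - 1*280 = 504 - 280 = 224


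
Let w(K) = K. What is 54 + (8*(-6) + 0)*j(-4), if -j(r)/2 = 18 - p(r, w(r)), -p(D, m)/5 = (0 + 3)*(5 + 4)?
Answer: 14742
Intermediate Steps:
p(D, m) = -135 (p(D, m) = -5*(0 + 3)*(5 + 4) = -15*9 = -5*27 = -135)
j(r) = -306 (j(r) = -2*(18 - 1*(-135)) = -2*(18 + 135) = -2*153 = -306)
54 + (8*(-6) + 0)*j(-4) = 54 + (8*(-6) + 0)*(-306) = 54 + (-48 + 0)*(-306) = 54 - 48*(-306) = 54 + 14688 = 14742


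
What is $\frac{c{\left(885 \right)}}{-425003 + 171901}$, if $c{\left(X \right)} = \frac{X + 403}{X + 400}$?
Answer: $- \frac{644}{162618035} \approx -3.9602 \cdot 10^{-6}$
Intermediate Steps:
$c{\left(X \right)} = \frac{403 + X}{400 + X}$
$\frac{c{\left(885 \right)}}{-425003 + 171901} = \frac{\frac{1}{400 + 885} \left(403 + 885\right)}{-425003 + 171901} = \frac{\frac{1}{1285} \cdot 1288}{-253102} = \frac{1}{1285} \cdot 1288 \left(- \frac{1}{253102}\right) = \frac{1288}{1285} \left(- \frac{1}{253102}\right) = - \frac{644}{162618035}$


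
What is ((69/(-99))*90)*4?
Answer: -2760/11 ≈ -250.91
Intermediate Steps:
((69/(-99))*90)*4 = ((69*(-1/99))*90)*4 = -23/33*90*4 = -690/11*4 = -2760/11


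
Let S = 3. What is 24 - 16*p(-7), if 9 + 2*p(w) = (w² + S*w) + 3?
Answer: -152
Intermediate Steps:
p(w) = -3 + w²/2 + 3*w/2 (p(w) = -9/2 + ((w² + 3*w) + 3)/2 = -9/2 + (3 + w² + 3*w)/2 = -9/2 + (3/2 + w²/2 + 3*w/2) = -3 + w²/2 + 3*w/2)
24 - 16*p(-7) = 24 - 16*(-3 + (½)*(-7)² + (3/2)*(-7)) = 24 - 16*(-3 + (½)*49 - 21/2) = 24 - 16*(-3 + 49/2 - 21/2) = 24 - 16*11 = 24 - 176 = -152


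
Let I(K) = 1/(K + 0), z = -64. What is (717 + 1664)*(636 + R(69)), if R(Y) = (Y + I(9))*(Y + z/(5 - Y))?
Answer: 117297584/9 ≈ 1.3033e+7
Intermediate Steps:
I(K) = 1/K
R(Y) = (⅑ + Y)*(Y - 64/(5 - Y)) (R(Y) = (Y + 1/9)*(Y - 64/(5 - Y)) = (Y + ⅑)*(Y - 64/(5 - Y)) = (⅑ + Y)*(Y - 64/(5 - Y)))
(717 + 1664)*(636 + R(69)) = (717 + 1664)*(636 + (64 - 44*69² + 9*69³ + 571*69)/(9*(-5 + 69))) = 2381*(636 + (⅑)*(64 - 44*4761 + 9*328509 + 39399)/64) = 2381*(636 + (⅑)*(1/64)*(64 - 209484 + 2956581 + 39399)) = 2381*(636 + (⅑)*(1/64)*2786560) = 2381*(636 + 43540/9) = 2381*(49264/9) = 117297584/9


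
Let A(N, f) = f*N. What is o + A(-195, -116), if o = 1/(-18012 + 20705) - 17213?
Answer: 14561052/2693 ≈ 5407.0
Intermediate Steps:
A(N, f) = N*f
o = -46354608/2693 (o = 1/2693 - 17213 = -46354608/2693 ≈ -17213.)
o + A(-195, -116) = -46354608/2693 - 195*(-116) = -46354608/2693 + 22620 = 14561052/2693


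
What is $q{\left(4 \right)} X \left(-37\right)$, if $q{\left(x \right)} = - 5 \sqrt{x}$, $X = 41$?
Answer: $15170$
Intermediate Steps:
$q{\left(4 \right)} X \left(-37\right) = - 5 \sqrt{4} \cdot 41 \left(-37\right) = \left(-5\right) 2 \cdot 41 \left(-37\right) = \left(-10\right) 41 \left(-37\right) = \left(-410\right) \left(-37\right) = 15170$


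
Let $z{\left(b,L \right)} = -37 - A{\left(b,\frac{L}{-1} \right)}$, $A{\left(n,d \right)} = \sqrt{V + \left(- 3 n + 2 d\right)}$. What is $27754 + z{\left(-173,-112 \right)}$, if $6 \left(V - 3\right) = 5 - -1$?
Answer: $27717 - 3 \sqrt{83} \approx 27690.0$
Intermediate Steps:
$V = 4$ ($V = 3 + \frac{5 - -1}{6} = 3 + \frac{5 + 1}{6} = 3 + \frac{1}{6} \cdot 6 = 3 + 1 = 4$)
$A{\left(n,d \right)} = \sqrt{4 - 3 n + 2 d}$ ($A{\left(n,d \right)} = \sqrt{4 + \left(- 3 n + 2 d\right)} = \sqrt{4 - 3 n + 2 d}$)
$z{\left(b,L \right)} = -37 - \sqrt{4 - 3 b - 2 L}$ ($z{\left(b,L \right)} = -37 - \sqrt{4 - 3 b + 2 \frac{L}{-1}} = -37 - \sqrt{4 - 3 b + 2 L \left(-1\right)} = -37 - \sqrt{4 - 3 b + 2 \left(- L\right)} = -37 - \sqrt{4 - 3 b - 2 L}$)
$27754 + z{\left(-173,-112 \right)} = 27754 - \left(37 + \sqrt{4 - -519 - -224}\right) = 27754 - \left(37 + \sqrt{4 + 519 + 224}\right) = 27754 - \left(37 + \sqrt{747}\right) = 27754 - \left(37 + 3 \sqrt{83}\right) = 27717 - 3 \sqrt{83}$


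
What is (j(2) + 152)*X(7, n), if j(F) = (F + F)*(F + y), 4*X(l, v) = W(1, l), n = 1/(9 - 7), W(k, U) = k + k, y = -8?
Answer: 64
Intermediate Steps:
W(k, U) = 2*k
n = ½ (n = 1/2 = ½ ≈ 0.50000)
X(l, v) = ½ (X(l, v) = (2*1)/4 = (¼)*2 = ½)
j(F) = 2*F*(-8 + F) (j(F) = (F + F)*(F - 8) = (2*F)*(-8 + F) = 2*F*(-8 + F))
(j(2) + 152)*X(7, n) = (2*2*(-8 + 2) + 152)*(½) = (2*2*(-6) + 152)*(½) = (-24 + 152)*(½) = 128*(½) = 64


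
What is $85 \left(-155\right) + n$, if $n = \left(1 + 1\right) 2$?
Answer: $-13171$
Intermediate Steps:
$n = 4$ ($n = 2 \cdot 2 = 4$)
$85 \left(-155\right) + n = 85 \left(-155\right) + 4 = -13175 + 4 = -13171$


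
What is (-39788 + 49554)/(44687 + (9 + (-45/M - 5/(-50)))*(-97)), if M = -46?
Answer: 561545/2513291 ≈ 0.22343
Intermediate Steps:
(-39788 + 49554)/(44687 + (9 + (-45/M - 5/(-50)))*(-97)) = (-39788 + 49554)/(44687 + (9 + (-45/(-46) - 5/(-50)))*(-97)) = 9766/(44687 + (9 + (-45*(-1/46) - 5*(-1/50)))*(-97)) = 9766/(44687 + (9 + (45/46 + ⅒))*(-97)) = 9766/(44687 + (9 + 124/115)*(-97)) = 9766/(44687 + (1159/115)*(-97)) = 9766/(44687 - 112423/115) = 9766/(5026582/115) = 9766*(115/5026582) = 561545/2513291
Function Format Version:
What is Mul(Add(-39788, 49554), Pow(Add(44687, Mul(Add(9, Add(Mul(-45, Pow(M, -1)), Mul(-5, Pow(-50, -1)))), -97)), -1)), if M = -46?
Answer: Rational(561545, 2513291) ≈ 0.22343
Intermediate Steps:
Mul(Add(-39788, 49554), Pow(Add(44687, Mul(Add(9, Add(Mul(-45, Pow(M, -1)), Mul(-5, Pow(-50, -1)))), -97)), -1)) = Mul(Add(-39788, 49554), Pow(Add(44687, Mul(Add(9, Add(Mul(-45, Pow(-46, -1)), Mul(-5, Pow(-50, -1)))), -97)), -1)) = Mul(9766, Pow(Add(44687, Mul(Add(9, Add(Mul(-45, Rational(-1, 46)), Mul(-5, Rational(-1, 50)))), -97)), -1)) = Mul(9766, Pow(Add(44687, Mul(Add(9, Add(Rational(45, 46), Rational(1, 10))), -97)), -1)) = Mul(9766, Pow(Add(44687, Mul(Add(9, Rational(124, 115)), -97)), -1)) = Mul(9766, Pow(Add(44687, Mul(Rational(1159, 115), -97)), -1)) = Mul(9766, Pow(Add(44687, Rational(-112423, 115)), -1)) = Mul(9766, Pow(Rational(5026582, 115), -1)) = Mul(9766, Rational(115, 5026582)) = Rational(561545, 2513291)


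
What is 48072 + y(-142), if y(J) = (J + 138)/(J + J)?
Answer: 3413113/71 ≈ 48072.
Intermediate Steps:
y(J) = (138 + J)/(2*J) (y(J) = (138 + J)/((2*J)) = (138 + J)*(1/(2*J)) = (138 + J)/(2*J))
48072 + y(-142) = 48072 + (½)*(138 - 142)/(-142) = 48072 + (½)*(-1/142)*(-4) = 48072 + 1/71 = 3413113/71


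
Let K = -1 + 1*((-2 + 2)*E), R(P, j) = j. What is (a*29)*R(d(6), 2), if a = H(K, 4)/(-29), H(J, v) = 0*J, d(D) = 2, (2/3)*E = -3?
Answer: 0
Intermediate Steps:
E = -9/2 (E = (3/2)*(-3) = -9/2 ≈ -4.5000)
K = -1 (K = -1 + 1*((-2 + 2)*(-9/2)) = -1 + 1*(0*(-9/2)) = -1 + 1*0 = -1 + 0 = -1)
H(J, v) = 0
a = 0 (a = 0/(-29) = 0*(-1/29) = 0)
(a*29)*R(d(6), 2) = (0*29)*2 = 0*2 = 0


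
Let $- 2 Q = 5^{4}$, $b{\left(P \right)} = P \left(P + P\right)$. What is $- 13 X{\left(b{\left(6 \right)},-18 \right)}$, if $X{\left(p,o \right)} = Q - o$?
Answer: $\frac{7657}{2} \approx 3828.5$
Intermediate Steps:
$b{\left(P \right)} = 2 P^{2}$ ($b{\left(P \right)} = P 2 P = 2 P^{2}$)
$Q = - \frac{625}{2}$ ($Q = - \frac{5^{4}}{2} = \left(- \frac{1}{2}\right) 625 = - \frac{625}{2} \approx -312.5$)
$X{\left(p,o \right)} = - \frac{625}{2} - o$
$- 13 X{\left(b{\left(6 \right)},-18 \right)} = - 13 \left(- \frac{625}{2} - -18\right) = - 13 \left(- \frac{625}{2} + 18\right) = \left(-13\right) \left(- \frac{589}{2}\right) = \frac{7657}{2}$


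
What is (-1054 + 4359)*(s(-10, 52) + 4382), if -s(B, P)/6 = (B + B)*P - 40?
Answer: 35898910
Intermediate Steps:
s(B, P) = 240 - 12*B*P (s(B, P) = -6*((B + B)*P - 40) = -6*((2*B)*P - 40) = -6*(2*B*P - 40) = -6*(-40 + 2*B*P) = 240 - 12*B*P)
(-1054 + 4359)*(s(-10, 52) + 4382) = (-1054 + 4359)*((240 - 12*(-10)*52) + 4382) = 3305*((240 + 6240) + 4382) = 3305*(6480 + 4382) = 3305*10862 = 35898910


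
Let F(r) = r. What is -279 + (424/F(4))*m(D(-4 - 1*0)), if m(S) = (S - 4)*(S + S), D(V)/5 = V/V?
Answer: 781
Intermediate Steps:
D(V) = 5 (D(V) = 5*(V/V) = 5*1 = 5)
m(S) = 2*S*(-4 + S) (m(S) = (-4 + S)*(2*S) = 2*S*(-4 + S))
-279 + (424/F(4))*m(D(-4 - 1*0)) = -279 + (424/4)*(2*5*(-4 + 5)) = -279 + (424*(¼))*(2*5*1) = -279 + 106*10 = -279 + 1060 = 781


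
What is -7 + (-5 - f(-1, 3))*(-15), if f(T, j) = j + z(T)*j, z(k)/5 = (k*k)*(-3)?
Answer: -562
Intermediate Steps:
z(k) = -15*k² (z(k) = 5*((k*k)*(-3)) = 5*(k²*(-3)) = 5*(-3*k²) = -15*k²)
f(T, j) = j - 15*j*T² (f(T, j) = j + (-15*T²)*j = j - 15*j*T²)
-7 + (-5 - f(-1, 3))*(-15) = -7 + (-5 - 3*(1 - 15*(-1)²))*(-15) = -7 + (-5 - 3*(1 - 15*1))*(-15) = -7 + (-5 - 3*(1 - 15))*(-15) = -7 + (-5 - 3*(-14))*(-15) = -7 + (-5 - 1*(-42))*(-15) = -7 + (-5 + 42)*(-15) = -7 + 37*(-15) = -7 - 555 = -562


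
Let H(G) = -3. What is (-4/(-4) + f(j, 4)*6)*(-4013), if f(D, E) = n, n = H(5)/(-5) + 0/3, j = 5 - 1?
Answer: -92299/5 ≈ -18460.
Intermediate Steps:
j = 4
n = 3/5 (n = -3/(-5) + 0/3 = -3*(-1/5) + 0*(1/3) = 3/5 + 0 = 3/5 ≈ 0.60000)
f(D, E) = 3/5
(-4/(-4) + f(j, 4)*6)*(-4013) = (-4/(-4) + (3/5)*6)*(-4013) = (-4*(-1/4) + 18/5)*(-4013) = (1 + 18/5)*(-4013) = (23/5)*(-4013) = -92299/5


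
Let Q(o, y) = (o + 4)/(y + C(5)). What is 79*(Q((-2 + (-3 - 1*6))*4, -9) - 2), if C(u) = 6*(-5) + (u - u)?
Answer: -3002/39 ≈ -76.974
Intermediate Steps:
C(u) = -30 (C(u) = -30 + 0 = -30)
Q(o, y) = (4 + o)/(-30 + y) (Q(o, y) = (o + 4)/(y - 30) = (4 + o)/(-30 + y))
79*(Q((-2 + (-3 - 1*6))*4, -9) - 2) = 79*((4 + (-2 + (-3 - 1*6))*4)/(-30 - 9) - 2) = 79*((4 + (-2 + (-3 - 6))*4)/(-39) - 2) = 79*(-(4 + (-2 - 9)*4)/39 - 2) = 79*(-(4 - 11*4)/39 - 2) = 79*(-(4 - 44)/39 - 2) = 79*(-1/39*(-40) - 2) = 79*(40/39 - 2) = 79*(-38/39) = -3002/39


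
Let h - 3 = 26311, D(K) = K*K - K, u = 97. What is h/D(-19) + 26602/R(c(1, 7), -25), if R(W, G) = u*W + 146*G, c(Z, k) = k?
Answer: 34035067/564490 ≈ 60.293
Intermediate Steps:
D(K) = K**2 - K
R(W, G) = 97*W + 146*G
h = 26314 (h = 3 + 26311 = 26314)
h/D(-19) + 26602/R(c(1, 7), -25) = 26314/((-19*(-1 - 19))) + 26602/(97*7 + 146*(-25)) = 26314/((-19*(-20))) + 26602/(679 - 3650) = 26314/380 + 26602/(-2971) = 26314*(1/380) + 26602*(-1/2971) = 13157/190 - 26602/2971 = 34035067/564490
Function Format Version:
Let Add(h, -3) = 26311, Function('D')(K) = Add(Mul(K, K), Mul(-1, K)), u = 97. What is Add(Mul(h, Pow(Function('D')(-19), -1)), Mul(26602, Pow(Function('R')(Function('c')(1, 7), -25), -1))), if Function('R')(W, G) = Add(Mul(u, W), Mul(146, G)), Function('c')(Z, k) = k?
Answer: Rational(34035067, 564490) ≈ 60.293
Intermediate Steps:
Function('D')(K) = Add(Pow(K, 2), Mul(-1, K))
Function('R')(W, G) = Add(Mul(97, W), Mul(146, G))
h = 26314 (h = Add(3, 26311) = 26314)
Add(Mul(h, Pow(Function('D')(-19), -1)), Mul(26602, Pow(Function('R')(Function('c')(1, 7), -25), -1))) = Add(Mul(26314, Pow(Mul(-19, Add(-1, -19)), -1)), Mul(26602, Pow(Add(Mul(97, 7), Mul(146, -25)), -1))) = Add(Mul(26314, Pow(Mul(-19, -20), -1)), Mul(26602, Pow(Add(679, -3650), -1))) = Add(Mul(26314, Pow(380, -1)), Mul(26602, Pow(-2971, -1))) = Add(Mul(26314, Rational(1, 380)), Mul(26602, Rational(-1, 2971))) = Add(Rational(13157, 190), Rational(-26602, 2971)) = Rational(34035067, 564490)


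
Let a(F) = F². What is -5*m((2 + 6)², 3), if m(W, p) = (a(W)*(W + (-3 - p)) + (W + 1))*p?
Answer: -3564495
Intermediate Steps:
m(W, p) = p*(1 + W + W²*(-3 + W - p)) (m(W, p) = (W²*(W + (-3 - p)) + (W + 1))*p = (W²*(-3 + W - p) + (1 + W))*p = (1 + W + W²*(-3 + W - p))*p = p*(1 + W + W²*(-3 + W - p)))
-5*m((2 + 6)², 3) = -15*(1 + (2 + 6)² + ((2 + 6)²)³ - 3*(2 + 6)⁴ - 1*3*((2 + 6)²)²) = -15*(1 + 8² + (8²)³ - 3*(8²)² - 1*3*(8²)²) = -15*(1 + 64 + 64³ - 3*64² - 1*3*64²) = -15*(1 + 64 + 262144 - 3*4096 - 1*3*4096) = -15*(1 + 64 + 262144 - 12288 - 12288) = -15*237633 = -5*712899 = -3564495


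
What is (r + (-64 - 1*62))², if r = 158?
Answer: 1024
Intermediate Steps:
(r + (-64 - 1*62))² = (158 + (-64 - 1*62))² = (158 + (-64 - 62))² = (158 - 126)² = 32² = 1024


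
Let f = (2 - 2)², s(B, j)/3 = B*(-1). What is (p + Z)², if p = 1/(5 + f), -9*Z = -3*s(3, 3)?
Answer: 196/25 ≈ 7.8400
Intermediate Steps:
s(B, j) = -3*B (s(B, j) = 3*(B*(-1)) = 3*(-B) = -3*B)
f = 0 (f = 0² = 0)
Z = -3 (Z = -(-1)*(-3*3)/3 = -(-1)*(-9)/3 = -⅑*27 = -3)
p = ⅕ (p = 1/(5 + 0) = 1/5 = ⅕ ≈ 0.20000)
(p + Z)² = (⅕ - 3)² = (-14/5)² = 196/25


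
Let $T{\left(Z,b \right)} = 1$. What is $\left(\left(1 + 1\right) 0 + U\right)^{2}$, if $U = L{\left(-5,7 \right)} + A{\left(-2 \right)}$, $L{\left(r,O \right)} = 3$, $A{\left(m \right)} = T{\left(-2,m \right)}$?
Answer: $16$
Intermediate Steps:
$A{\left(m \right)} = 1$
$U = 4$ ($U = 3 + 1 = 4$)
$\left(\left(1 + 1\right) 0 + U\right)^{2} = \left(\left(1 + 1\right) 0 + 4\right)^{2} = \left(2 \cdot 0 + 4\right)^{2} = \left(0 + 4\right)^{2} = 4^{2} = 16$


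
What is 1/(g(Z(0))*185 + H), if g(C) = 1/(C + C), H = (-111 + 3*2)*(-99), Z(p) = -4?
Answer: 8/82975 ≈ 9.6415e-5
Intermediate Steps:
H = 10395 (H = (-111 + 6)*(-99) = -105*(-99) = 10395)
g(C) = 1/(2*C)
1/(g(Z(0))*185 + H) = 1/(((½)/(-4))*185 + 10395) = 1/(((½)*(-¼))*185 + 10395) = 1/(-⅛*185 + 10395) = 1/(-185/8 + 10395) = 1/(82975/8) = 8/82975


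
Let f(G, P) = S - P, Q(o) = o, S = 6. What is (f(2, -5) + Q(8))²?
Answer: 361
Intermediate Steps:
f(G, P) = 6 - P
(f(2, -5) + Q(8))² = ((6 - 1*(-5)) + 8)² = ((6 + 5) + 8)² = (11 + 8)² = 19² = 361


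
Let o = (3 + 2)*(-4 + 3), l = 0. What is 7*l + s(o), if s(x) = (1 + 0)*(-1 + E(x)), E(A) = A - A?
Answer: -1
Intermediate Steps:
o = -5 (o = 5*(-1) = -5)
E(A) = 0
s(x) = -1 (s(x) = (1 + 0)*(-1 + 0) = 1*(-1) = -1)
7*l + s(o) = 7*0 - 1 = 0 - 1 = -1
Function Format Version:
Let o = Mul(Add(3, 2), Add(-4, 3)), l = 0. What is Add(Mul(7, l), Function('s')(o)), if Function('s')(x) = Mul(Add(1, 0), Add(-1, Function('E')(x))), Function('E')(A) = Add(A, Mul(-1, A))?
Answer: -1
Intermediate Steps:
o = -5 (o = Mul(5, -1) = -5)
Function('E')(A) = 0
Function('s')(x) = -1 (Function('s')(x) = Mul(Add(1, 0), Add(-1, 0)) = Mul(1, -1) = -1)
Add(Mul(7, l), Function('s')(o)) = Add(Mul(7, 0), -1) = Add(0, -1) = -1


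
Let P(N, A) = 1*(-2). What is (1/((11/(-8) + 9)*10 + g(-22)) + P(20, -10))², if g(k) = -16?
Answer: 228484/58081 ≈ 3.9339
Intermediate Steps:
P(N, A) = -2
(1/((11/(-8) + 9)*10 + g(-22)) + P(20, -10))² = (1/((11/(-8) + 9)*10 - 16) - 2)² = (1/((11*(-⅛) + 9)*10 - 16) - 2)² = (1/((-11/8 + 9)*10 - 16) - 2)² = (1/((61/8)*10 - 16) - 2)² = (1/(305/4 - 16) - 2)² = (1/(241/4) - 2)² = (4/241 - 2)² = (-478/241)² = 228484/58081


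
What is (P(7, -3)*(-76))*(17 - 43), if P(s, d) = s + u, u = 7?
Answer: 27664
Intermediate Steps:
P(s, d) = 7 + s (P(s, d) = s + 7 = 7 + s)
(P(7, -3)*(-76))*(17 - 43) = ((7 + 7)*(-76))*(17 - 43) = (14*(-76))*(-26) = -1064*(-26) = 27664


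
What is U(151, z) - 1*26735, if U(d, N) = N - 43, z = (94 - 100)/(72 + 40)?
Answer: -1499571/56 ≈ -26778.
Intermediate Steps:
z = -3/56 (z = -6/112 = -6*1/112 = -3/56 ≈ -0.053571)
U(d, N) = -43 + N
U(151, z) - 1*26735 = (-43 - 3/56) - 1*26735 = -2411/56 - 26735 = -1499571/56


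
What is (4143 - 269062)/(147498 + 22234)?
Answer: -264919/169732 ≈ -1.5608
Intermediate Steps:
(4143 - 269062)/(147498 + 22234) = -264919/169732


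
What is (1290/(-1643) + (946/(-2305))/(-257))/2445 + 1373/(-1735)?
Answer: -653727645924419/825752609390325 ≈ -0.79167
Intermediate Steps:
(1290/(-1643) + (946/(-2305))/(-257))/2445 + 1373/(-1735) = (1290*(-1/1643) + (946*(-1/2305))*(-1/257))*(1/2445) + 1373*(-1/1735) = (-1290/1643 - 946/2305*(-1/257))*(1/2445) - 1373/1735 = (-1290/1643 + 946/592385)*(1/2445) - 1373/1735 = -762622372/973288555*1/2445 - 1373/1735 = -762622372/2379690516975 - 1373/1735 = -653727645924419/825752609390325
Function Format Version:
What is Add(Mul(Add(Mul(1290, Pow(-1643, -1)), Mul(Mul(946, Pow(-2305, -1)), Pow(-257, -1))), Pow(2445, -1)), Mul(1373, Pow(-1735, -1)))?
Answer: Rational(-653727645924419, 825752609390325) ≈ -0.79167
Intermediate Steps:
Add(Mul(Add(Mul(1290, Pow(-1643, -1)), Mul(Mul(946, Pow(-2305, -1)), Pow(-257, -1))), Pow(2445, -1)), Mul(1373, Pow(-1735, -1))) = Add(Mul(Add(Mul(1290, Rational(-1, 1643)), Mul(Mul(946, Rational(-1, 2305)), Rational(-1, 257))), Rational(1, 2445)), Mul(1373, Rational(-1, 1735))) = Add(Mul(Add(Rational(-1290, 1643), Mul(Rational(-946, 2305), Rational(-1, 257))), Rational(1, 2445)), Rational(-1373, 1735)) = Add(Mul(Add(Rational(-1290, 1643), Rational(946, 592385)), Rational(1, 2445)), Rational(-1373, 1735)) = Add(Mul(Rational(-762622372, 973288555), Rational(1, 2445)), Rational(-1373, 1735)) = Add(Rational(-762622372, 2379690516975), Rational(-1373, 1735)) = Rational(-653727645924419, 825752609390325)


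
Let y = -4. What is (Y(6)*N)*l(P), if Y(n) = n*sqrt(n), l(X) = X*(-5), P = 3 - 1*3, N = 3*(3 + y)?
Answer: 0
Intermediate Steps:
N = -3 (N = 3*(3 - 4) = 3*(-1) = -3)
P = 0 (P = 3 - 3 = 0)
l(X) = -5*X
Y(n) = n**(3/2)
(Y(6)*N)*l(P) = (6**(3/2)*(-3))*(-5*0) = ((6*sqrt(6))*(-3))*0 = -18*sqrt(6)*0 = 0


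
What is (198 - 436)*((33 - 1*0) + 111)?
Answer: -34272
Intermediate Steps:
(198 - 436)*((33 - 1*0) + 111) = -238*((33 + 0) + 111) = -238*(33 + 111) = -238*144 = -34272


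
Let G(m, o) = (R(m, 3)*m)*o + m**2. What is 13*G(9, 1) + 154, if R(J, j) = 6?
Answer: 1909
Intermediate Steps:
G(m, o) = m**2 + 6*m*o (G(m, o) = (6*m)*o + m**2 = 6*m*o + m**2 = m**2 + 6*m*o)
13*G(9, 1) + 154 = 13*(9*(9 + 6*1)) + 154 = 13*(9*(9 + 6)) + 154 = 13*(9*15) + 154 = 13*135 + 154 = 1755 + 154 = 1909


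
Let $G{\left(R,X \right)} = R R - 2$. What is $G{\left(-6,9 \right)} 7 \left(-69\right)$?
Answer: $-16422$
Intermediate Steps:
$G{\left(R,X \right)} = -2 + R^{2}$ ($G{\left(R,X \right)} = R^{2} - 2 = -2 + R^{2}$)
$G{\left(-6,9 \right)} 7 \left(-69\right) = \left(-2 + \left(-6\right)^{2}\right) 7 \left(-69\right) = \left(-2 + 36\right) 7 \left(-69\right) = 34 \cdot 7 \left(-69\right) = 238 \left(-69\right) = -16422$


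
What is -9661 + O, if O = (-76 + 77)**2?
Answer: -9660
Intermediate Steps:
O = 1 (O = 1**2 = 1)
-9661 + O = -9661 + 1 = -9660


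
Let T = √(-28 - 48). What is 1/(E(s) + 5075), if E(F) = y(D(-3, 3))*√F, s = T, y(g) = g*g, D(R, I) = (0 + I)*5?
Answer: 1/(25*(203 + 9*√2*19^(¼)*√I)) ≈ 0.00017907 - 1.5171e-5*I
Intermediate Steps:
D(R, I) = 5*I (D(R, I) = I*5 = 5*I)
T = 2*I*√19 (T = √(-76) = 2*I*√19 ≈ 8.7178*I)
y(g) = g²
s = 2*I*√19 ≈ 8.7178*I
E(F) = 225*√F (E(F) = (5*3)²*√F = 15²*√F = 225*√F)
1/(E(s) + 5075) = 1/(225*√(2*I*√19) + 5075) = 1/(225*(√2*19^(¼)*√I) + 5075) = 1/(225*√2*19^(¼)*√I + 5075) = 1/(5075 + 225*√2*19^(¼)*√I)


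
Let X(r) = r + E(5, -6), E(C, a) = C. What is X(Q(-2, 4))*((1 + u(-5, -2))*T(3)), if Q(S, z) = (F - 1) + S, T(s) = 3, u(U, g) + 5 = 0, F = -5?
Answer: 36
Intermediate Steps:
u(U, g) = -5 (u(U, g) = -5 + 0 = -5)
Q(S, z) = -6 + S (Q(S, z) = (-5 - 1) + S = -6 + S)
X(r) = 5 + r (X(r) = r + 5 = 5 + r)
X(Q(-2, 4))*((1 + u(-5, -2))*T(3)) = (5 + (-6 - 2))*((1 - 5)*3) = (5 - 8)*(-4*3) = -3*(-12) = 36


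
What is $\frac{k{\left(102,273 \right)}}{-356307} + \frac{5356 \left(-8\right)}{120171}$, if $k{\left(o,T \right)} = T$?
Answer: $- \frac{728564239}{2038941357} \approx -0.35732$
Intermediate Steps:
$\frac{k{\left(102,273 \right)}}{-356307} + \frac{5356 \left(-8\right)}{120171} = \frac{273}{-356307} + \frac{5356 \left(-8\right)}{120171} = 273 \left(- \frac{1}{356307}\right) - \frac{42848}{120171} = - \frac{13}{16967} - \frac{42848}{120171} = - \frac{728564239}{2038941357}$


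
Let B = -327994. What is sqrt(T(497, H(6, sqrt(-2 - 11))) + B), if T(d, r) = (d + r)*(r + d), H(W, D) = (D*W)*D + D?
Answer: sqrt(-152446 + 838*I*sqrt(13)) ≈ 3.869 + 390.46*I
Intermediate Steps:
H(W, D) = D + W*D**2 (H(W, D) = W*D**2 + D = D + W*D**2)
T(d, r) = (d + r)**2 (T(d, r) = (d + r)*(d + r) = (d + r)**2)
sqrt(T(497, H(6, sqrt(-2 - 11))) + B) = sqrt((497 + sqrt(-2 - 11)*(1 + sqrt(-2 - 11)*6))**2 - 327994) = sqrt((497 + sqrt(-13)*(1 + sqrt(-13)*6))**2 - 327994) = sqrt((497 + (I*sqrt(13))*(1 + (I*sqrt(13))*6))**2 - 327994) = sqrt((497 + (I*sqrt(13))*(1 + 6*I*sqrt(13)))**2 - 327994) = sqrt((497 + I*sqrt(13)*(1 + 6*I*sqrt(13)))**2 - 327994) = sqrt(-327994 + (497 + I*sqrt(13)*(1 + 6*I*sqrt(13)))**2)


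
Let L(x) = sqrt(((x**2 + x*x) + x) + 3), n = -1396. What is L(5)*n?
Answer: -1396*sqrt(58) ≈ -10632.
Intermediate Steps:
L(x) = sqrt(3 + x + 2*x**2) (L(x) = sqrt(((x**2 + x**2) + x) + 3) = sqrt((2*x**2 + x) + 3) = sqrt((x + 2*x**2) + 3) = sqrt(3 + x + 2*x**2))
L(5)*n = sqrt(3 + 5 + 2*5**2)*(-1396) = sqrt(3 + 5 + 2*25)*(-1396) = sqrt(3 + 5 + 50)*(-1396) = sqrt(58)*(-1396) = -1396*sqrt(58)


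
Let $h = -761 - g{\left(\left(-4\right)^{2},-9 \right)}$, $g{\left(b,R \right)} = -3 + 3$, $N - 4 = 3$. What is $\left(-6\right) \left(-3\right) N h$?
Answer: $-95886$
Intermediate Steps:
$N = 7$ ($N = 4 + 3 = 7$)
$g{\left(b,R \right)} = 0$
$h = -761$ ($h = -761 - 0 = -761 + 0 = -761$)
$\left(-6\right) \left(-3\right) N h = \left(-6\right) \left(-3\right) 7 \left(-761\right) = 18 \cdot 7 \left(-761\right) = 126 \left(-761\right) = -95886$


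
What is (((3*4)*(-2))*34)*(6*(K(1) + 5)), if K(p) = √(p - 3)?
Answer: -24480 - 4896*I*√2 ≈ -24480.0 - 6924.0*I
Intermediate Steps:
K(p) = √(-3 + p)
(((3*4)*(-2))*34)*(6*(K(1) + 5)) = (((3*4)*(-2))*34)*(6*(√(-3 + 1) + 5)) = ((12*(-2))*34)*(6*(√(-2) + 5)) = (-24*34)*(6*(I*√2 + 5)) = -4896*(5 + I*√2) = -816*(30 + 6*I*√2) = -24480 - 4896*I*√2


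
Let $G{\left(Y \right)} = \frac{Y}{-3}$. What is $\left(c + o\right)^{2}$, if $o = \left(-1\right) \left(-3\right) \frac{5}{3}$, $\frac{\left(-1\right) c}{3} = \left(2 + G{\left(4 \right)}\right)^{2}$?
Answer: $\frac{121}{9} \approx 13.444$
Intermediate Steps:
$G{\left(Y \right)} = - \frac{Y}{3}$ ($G{\left(Y \right)} = Y \left(- \frac{1}{3}\right) = - \frac{Y}{3}$)
$c = - \frac{4}{3}$ ($c = - 3 \left(2 - \frac{4}{3}\right)^{2} = - 3 \left(\frac{2}{3}\right)^{2} = \left(-3\right) \frac{4}{9} = - \frac{4}{3} \approx -1.3333$)
$o = 5$ ($o = 3 \cdot 5 \cdot \frac{1}{3} = 3 \cdot \frac{5}{3} = 5$)
$\left(c + o\right)^{2} = \left(- \frac{4}{3} + 5\right)^{2} = \left(\frac{11}{3}\right)^{2} = \frac{121}{9}$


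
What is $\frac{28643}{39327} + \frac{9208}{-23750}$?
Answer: $\frac{159074117}{467008125} \approx 0.34062$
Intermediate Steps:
$\frac{28643}{39327} + \frac{9208}{-23750} = 28643 \cdot \frac{1}{39327} + 9208 \left(- \frac{1}{23750}\right) = \frac{28643}{39327} - \frac{4604}{11875} = \frac{159074117}{467008125}$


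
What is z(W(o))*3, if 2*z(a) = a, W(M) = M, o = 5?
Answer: 15/2 ≈ 7.5000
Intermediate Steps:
z(a) = a/2
z(W(o))*3 = ((½)*5)*3 = (5/2)*3 = 15/2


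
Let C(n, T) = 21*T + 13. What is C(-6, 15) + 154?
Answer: 482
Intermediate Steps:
C(n, T) = 13 + 21*T
C(-6, 15) + 154 = (13 + 21*15) + 154 = (13 + 315) + 154 = 328 + 154 = 482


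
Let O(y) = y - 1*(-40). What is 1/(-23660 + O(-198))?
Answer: -1/23818 ≈ -4.1985e-5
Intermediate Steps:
O(y) = 40 + y (O(y) = y + 40 = 40 + y)
1/(-23660 + O(-198)) = 1/(-23660 + (40 - 198)) = 1/(-23660 - 158) = 1/(-23818) = -1/23818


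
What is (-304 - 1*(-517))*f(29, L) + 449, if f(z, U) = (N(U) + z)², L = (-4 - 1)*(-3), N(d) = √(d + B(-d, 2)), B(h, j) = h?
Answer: 179582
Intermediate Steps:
N(d) = 0 (N(d) = √(d - d) = √0 = 0)
L = 15 (L = -5*(-3) = 15)
f(z, U) = z² (f(z, U) = (0 + z)² = z²)
(-304 - 1*(-517))*f(29, L) + 449 = (-304 - 1*(-517))*29² + 449 = (-304 + 517)*841 + 449 = 213*841 + 449 = 179133 + 449 = 179582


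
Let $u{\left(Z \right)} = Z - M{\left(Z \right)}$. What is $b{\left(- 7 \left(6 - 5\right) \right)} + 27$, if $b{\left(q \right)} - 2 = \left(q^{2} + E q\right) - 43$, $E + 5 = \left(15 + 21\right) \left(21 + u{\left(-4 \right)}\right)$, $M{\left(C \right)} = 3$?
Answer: $-3458$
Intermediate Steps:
$u{\left(Z \right)} = -3 + Z$ ($u{\left(Z \right)} = Z - 3 = -3 + Z$)
$E = 499$ ($E = -5 + \left(15 + 21\right) \left(21 - 7\right) = -5 + 36 \left(21 - 7\right) = -5 + 36 \cdot 14 = -5 + 504 = 499$)
$b{\left(q \right)} = -41 + q^{2} + 499 q$ ($b{\left(q \right)} = 2 - \left(43 - q^{2} - 499 q\right) = 2 + \left(-43 + q^{2} + 499 q\right) = -41 + q^{2} + 499 q$)
$b{\left(- 7 \left(6 - 5\right) \right)} + 27 = \left(-41 + \left(- 7 \left(6 - 5\right)\right)^{2} + 499 \left(- 7 \left(6 - 5\right)\right)\right) + 27 = \left(-41 + \left(\left(-7\right) 1\right)^{2} + 499 \left(\left(-7\right) 1\right)\right) + 27 = \left(-41 + \left(-7\right)^{2} + 499 \left(-7\right)\right) + 27 = \left(-41 + 49 - 3493\right) + 27 = -3485 + 27 = -3458$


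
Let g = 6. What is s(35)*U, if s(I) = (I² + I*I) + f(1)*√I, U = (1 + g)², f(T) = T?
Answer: 120050 + 49*√35 ≈ 1.2034e+5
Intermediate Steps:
U = 49 (U = (1 + 6)² = 7² = 49)
s(I) = √I + 2*I² (s(I) = (I² + I*I) + 1*√I = (I² + I²) + √I = 2*I² + √I = √I + 2*I²)
s(35)*U = (√35 + 2*35²)*49 = (√35 + 2*1225)*49 = (√35 + 2450)*49 = (2450 + √35)*49 = 120050 + 49*√35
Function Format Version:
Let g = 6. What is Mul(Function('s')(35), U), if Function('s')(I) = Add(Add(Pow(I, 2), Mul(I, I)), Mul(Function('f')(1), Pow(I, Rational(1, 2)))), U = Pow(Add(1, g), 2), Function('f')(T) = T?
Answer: Add(120050, Mul(49, Pow(35, Rational(1, 2)))) ≈ 1.2034e+5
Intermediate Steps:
U = 49 (U = Pow(Add(1, 6), 2) = Pow(7, 2) = 49)
Function('s')(I) = Add(Pow(I, Rational(1, 2)), Mul(2, Pow(I, 2))) (Function('s')(I) = Add(Add(Pow(I, 2), Mul(I, I)), Mul(1, Pow(I, Rational(1, 2)))) = Add(Add(Pow(I, 2), Pow(I, 2)), Pow(I, Rational(1, 2))) = Add(Mul(2, Pow(I, 2)), Pow(I, Rational(1, 2))) = Add(Pow(I, Rational(1, 2)), Mul(2, Pow(I, 2))))
Mul(Function('s')(35), U) = Mul(Add(Pow(35, Rational(1, 2)), Mul(2, Pow(35, 2))), 49) = Mul(Add(Pow(35, Rational(1, 2)), Mul(2, 1225)), 49) = Mul(Add(Pow(35, Rational(1, 2)), 2450), 49) = Mul(Add(2450, Pow(35, Rational(1, 2))), 49) = Add(120050, Mul(49, Pow(35, Rational(1, 2))))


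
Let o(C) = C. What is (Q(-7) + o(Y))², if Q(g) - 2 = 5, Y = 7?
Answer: 196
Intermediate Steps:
Q(g) = 7 (Q(g) = 2 + 5 = 7)
(Q(-7) + o(Y))² = (7 + 7)² = 14² = 196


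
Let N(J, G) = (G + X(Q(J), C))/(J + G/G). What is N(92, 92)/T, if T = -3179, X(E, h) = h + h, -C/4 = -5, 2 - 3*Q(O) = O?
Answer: -4/8959 ≈ -0.00044648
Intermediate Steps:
Q(O) = 2/3 - O/3
C = 20 (C = -4*(-5) = 20)
X(E, h) = 2*h
N(J, G) = (40 + G)/(1 + J) (N(J, G) = (G + 2*20)/(J + G/G) = (G + 40)/(J + 1) = (40 + G)/(1 + J))
N(92, 92)/T = ((40 + 92)/(1 + 92))/(-3179) = (132/93)*(-1/3179) = ((1/93)*132)*(-1/3179) = (44/31)*(-1/3179) = -4/8959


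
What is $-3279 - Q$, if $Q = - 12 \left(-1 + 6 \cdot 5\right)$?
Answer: $-2931$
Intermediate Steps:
$Q = -348$ ($Q = - 12 \left(-1 + 30\right) = \left(-12\right) 29 = -348$)
$-3279 - Q = -3279 - -348 = -3279 + 348 = -2931$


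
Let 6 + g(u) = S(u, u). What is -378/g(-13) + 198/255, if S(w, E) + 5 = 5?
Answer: 5421/85 ≈ 63.776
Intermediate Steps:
S(w, E) = 0 (S(w, E) = -5 + 5 = 0)
g(u) = -6 (g(u) = -6 + 0 = -6)
-378/g(-13) + 198/255 = -378/(-6) + 198/255 = -378*(-1/6) + 198*(1/255) = 63 + 66/85 = 5421/85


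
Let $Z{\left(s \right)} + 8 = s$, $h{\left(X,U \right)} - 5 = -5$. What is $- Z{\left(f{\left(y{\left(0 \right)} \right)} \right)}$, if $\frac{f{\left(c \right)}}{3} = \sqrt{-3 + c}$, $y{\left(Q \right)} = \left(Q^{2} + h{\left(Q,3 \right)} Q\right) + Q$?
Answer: $8 - 3 i \sqrt{3} \approx 8.0 - 5.1962 i$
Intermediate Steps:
$h{\left(X,U \right)} = 0$ ($h{\left(X,U \right)} = 5 - 5 = 0$)
$y{\left(Q \right)} = Q + Q^{2}$ ($y{\left(Q \right)} = \left(Q^{2} + 0 Q\right) + Q = \left(Q^{2} + 0\right) + Q = Q^{2} + Q = Q + Q^{2}$)
$f{\left(c \right)} = 3 \sqrt{-3 + c}$
$Z{\left(s \right)} = -8 + s$
$- Z{\left(f{\left(y{\left(0 \right)} \right)} \right)} = - (-8 + 3 \sqrt{-3 + 0 \left(1 + 0\right)}) = - (-8 + 3 \sqrt{-3 + 0 \cdot 1}) = - (-8 + 3 \sqrt{-3 + 0}) = - (-8 + 3 \sqrt{-3}) = - (-8 + 3 i \sqrt{3}) = 8 - 3 i \sqrt{3}$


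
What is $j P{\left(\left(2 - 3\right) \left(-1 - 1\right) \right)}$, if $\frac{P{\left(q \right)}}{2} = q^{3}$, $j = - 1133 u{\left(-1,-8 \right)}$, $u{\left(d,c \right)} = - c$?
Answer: $-145024$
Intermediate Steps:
$j = -9064$ ($j = - 1133 \left(\left(-1\right) \left(-8\right)\right) = \left(-1133\right) 8 = -9064$)
$P{\left(q \right)} = 2 q^{3}$
$j P{\left(\left(2 - 3\right) \left(-1 - 1\right) \right)} = - 9064 \cdot 2 \left(\left(2 - 3\right) \left(-1 - 1\right)\right)^{3} = - 9064 \cdot 2 \left(\left(2 + \left(-5 + 2\right)\right) \left(-2\right)\right)^{3} = - 9064 \cdot 2 \left(\left(2 - 3\right) \left(-2\right)\right)^{3} = - 9064 \cdot 2 \left(\left(-1\right) \left(-2\right)\right)^{3} = - 9064 \cdot 2 \cdot 2^{3} = - 9064 \cdot 2 \cdot 8 = \left(-9064\right) 16 = -145024$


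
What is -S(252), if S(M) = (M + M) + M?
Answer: -756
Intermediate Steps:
S(M) = 3*M (S(M) = 2*M + M = 3*M)
-S(252) = -3*252 = -1*756 = -756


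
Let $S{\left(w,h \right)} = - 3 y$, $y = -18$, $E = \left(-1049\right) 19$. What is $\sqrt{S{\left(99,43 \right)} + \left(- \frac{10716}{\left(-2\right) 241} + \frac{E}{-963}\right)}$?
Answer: $\frac{\sqrt{580094217709}}{77361} \approx 9.8453$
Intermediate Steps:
$E = -19931$
$S{\left(w,h \right)} = 54$ ($S{\left(w,h \right)} = \left(-3\right) \left(-18\right) = 54$)
$\sqrt{S{\left(99,43 \right)} + \left(- \frac{10716}{\left(-2\right) 241} + \frac{E}{-963}\right)} = \sqrt{54 - \left(- \frac{19931}{963} - \frac{5358}{241}\right)} = \sqrt{54 - \left(- \frac{19931}{963} + \frac{10716}{-482}\right)} = \sqrt{54 + \left(\left(-10716\right) \left(- \frac{1}{482}\right) + \frac{19931}{963}\right)} = \sqrt{54 + \left(\frac{5358}{241} + \frac{19931}{963}\right)} = \sqrt{54 + \frac{9963125}{232083}} = \sqrt{\frac{22495607}{232083}} = \frac{\sqrt{580094217709}}{77361}$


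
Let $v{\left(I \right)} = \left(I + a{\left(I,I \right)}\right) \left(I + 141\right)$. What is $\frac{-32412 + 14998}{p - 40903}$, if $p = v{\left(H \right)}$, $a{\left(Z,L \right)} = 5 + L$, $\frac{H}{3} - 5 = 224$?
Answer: $- \frac{17414}{1100909} \approx -0.015818$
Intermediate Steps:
$H = 687$ ($H = 15 + 3 \cdot 224 = 15 + 672 = 687$)
$v{\left(I \right)} = \left(5 + 2 I\right) \left(141 + I\right)$ ($v{\left(I \right)} = \left(I + \left(5 + I\right)\right) \left(I + 141\right) = \left(5 + 2 I\right) \left(141 + I\right)$)
$p = 1141812$ ($p = 705 + 2 \cdot 687^{2} + 287 \cdot 687 = 705 + 2 \cdot 471969 + 197169 = 705 + 943938 + 197169 = 1141812$)
$\frac{-32412 + 14998}{p - 40903} = \frac{-32412 + 14998}{1141812 - 40903} = - \frac{17414}{1100909}$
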